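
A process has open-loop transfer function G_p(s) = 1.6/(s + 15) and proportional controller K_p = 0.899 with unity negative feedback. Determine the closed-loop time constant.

τ = 0.0608 s

Closed-loop transfer function: T(s) = K_p·G_p(s)/(1 + K_p·G_p(s)) = 1.438/(s + 15 + 1.438) = 1.438/(s + 16.44).
Time constant τ = 1/16.44 = 0.0608 s.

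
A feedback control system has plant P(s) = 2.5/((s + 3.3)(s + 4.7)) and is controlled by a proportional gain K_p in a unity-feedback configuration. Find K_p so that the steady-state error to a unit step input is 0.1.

K_p = 55.8

The loop is type 0, so e_ss(step) = 1/(1 + K_pos) with K_pos = K_p·P(0).
P(0) = 0.1612. Require 1/(1 + K_p·0.1612) = 0.1, so 1 + 0.1612·K_p = 10.
K_p = (10 − 1)/0.1612 = 55.8.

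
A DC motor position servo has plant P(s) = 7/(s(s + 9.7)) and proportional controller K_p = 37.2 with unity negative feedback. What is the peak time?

The closed-loop denominator s² + 9.7s + 260.4 gives ω_n = √260.4 = 16.14 and ζ = 9.7/(2ω_n) = 0.3006.
Damped frequency ω_d = ω_n√(1−ζ²) = 15.39 rad/s, so peak time T_p = π/ω_d = 0.204 s.

T_p = 0.204 s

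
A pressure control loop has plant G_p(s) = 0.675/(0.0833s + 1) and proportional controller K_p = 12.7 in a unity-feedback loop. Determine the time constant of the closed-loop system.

τ = 0.0087 s

Closed loop: T(s) = K_p·G_p/(1+K_p·G_p) = 8.572/(0.0833s + 1 + 8.572), with pole at s = −(1 + 8.572)/0.0833 = −114.9.
Closed-loop time constant τ = 1/114.9 = 0.0087 s.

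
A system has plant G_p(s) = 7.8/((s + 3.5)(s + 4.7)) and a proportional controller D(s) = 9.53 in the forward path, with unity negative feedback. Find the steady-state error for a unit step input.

The loop is type 0. Static position error constant K_pos = D(0)·G_p(0) = 9.53·0.4742 = 4.519.
Steady-state error to a unit step: e_ss = 1/(1+K_pos) = 1/5.519 = 0.181.

0.181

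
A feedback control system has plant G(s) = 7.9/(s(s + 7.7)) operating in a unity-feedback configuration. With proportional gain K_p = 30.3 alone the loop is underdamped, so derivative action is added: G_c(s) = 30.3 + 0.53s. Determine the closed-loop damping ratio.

ζ = 0.384

Forward path: (30.3 + 0.53s)·7.9/(s(s+7.7)). The closed-loop characteristic equation is s² + (7.7 + 7.9·0.53)s + 7.9·30.3 = 0.
That is s² + 11.89s + 239.4 = 0, so ω_n = 15.47 rad/s and ζ = 11.89/(2·15.47) = 0.3842.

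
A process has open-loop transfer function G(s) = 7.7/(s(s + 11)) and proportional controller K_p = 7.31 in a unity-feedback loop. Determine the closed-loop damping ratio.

ζ = 0.733

With unity feedback the closed-loop characteristic equation is s² + 11s + 7.31·7.7 = s² + 11s + 56.29 = 0.
So ω_n² = 56.29 ⇒ ω_n = 7.502 rad/s, and ζ = 11/(2ω_n) = 0.733.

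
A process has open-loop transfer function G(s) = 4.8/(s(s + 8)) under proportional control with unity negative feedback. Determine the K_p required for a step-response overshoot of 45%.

From %OS = 100·exp(−πζ/√(1−ζ²)) = 45%, ζ = −ln(0.45)/√(π²+ln²(0.45)) = 0.2463.
Characteristic equation s² + 8s + 4.8K_p = 0 gives ζ = 8/(2√(4.8K_p)).
Setting ζ = 0.2463: √(4.8K_p) = 8/(2·0.2463) = 16.24, so K_p = 263.7/4.8 = 54.9.

K_p = 54.9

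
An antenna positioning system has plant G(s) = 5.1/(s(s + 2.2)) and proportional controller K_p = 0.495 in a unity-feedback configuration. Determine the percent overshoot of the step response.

From 1 + K_pG(s) = 0: s² + 2.2s + 2.524 = 0 ⇒ ω_n = 1.589, ζ = 0.6923.
%OS = 100·exp(−πζ/√(1−ζ²)) = 100·exp(−π·0.6923/√0.5207) = 4.91%.

4.91%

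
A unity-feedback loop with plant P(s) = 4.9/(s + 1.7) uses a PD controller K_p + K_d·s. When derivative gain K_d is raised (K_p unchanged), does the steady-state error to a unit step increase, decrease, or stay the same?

K_d affects only the transient (the s-coefficient); the DC loop gain, and hence e_ss, depends only on K_p.

unchanged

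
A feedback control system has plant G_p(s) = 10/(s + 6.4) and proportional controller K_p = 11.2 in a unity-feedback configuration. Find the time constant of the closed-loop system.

τ = 0.00845 s

Closed-loop transfer function: T(s) = K_p·G_p(s)/(1 + K_p·G_p(s)) = 112/(s + 6.4 + 112) = 112/(s + 118.4).
Time constant τ = 1/118.4 = 0.00845 s.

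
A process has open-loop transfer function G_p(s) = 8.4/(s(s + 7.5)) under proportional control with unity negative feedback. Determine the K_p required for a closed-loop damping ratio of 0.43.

K_p = 9.05

Closed-loop characteristic equation: s² + 7.5s + K_p·8.4 = 0.
So ω_n = √(8.4K_p) and 2ζω_n = 7.5, giving ζ = 7.5/(2√(8.4K_p)).
Setting ζ = 0.43: √(8.4K_p) = 7.5/(2·0.43) = 8.721, so K_p = 76.05/8.4 = 9.05.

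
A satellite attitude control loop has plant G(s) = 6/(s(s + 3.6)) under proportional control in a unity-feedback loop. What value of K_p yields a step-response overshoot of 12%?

K_p = 1.73

From %OS = 100·exp(−πζ/√(1−ζ²)) = 12%, ζ = −ln(0.12)/√(π²+ln²(0.12)) = 0.5594.
Characteristic equation s² + 3.6s + 6K_p = 0 gives ζ = 3.6/(2√(6K_p)).
Setting ζ = 0.5594: √(6K_p) = 3.6/(2·0.5594) = 3.218, so K_p = 10.35/6 = 1.73.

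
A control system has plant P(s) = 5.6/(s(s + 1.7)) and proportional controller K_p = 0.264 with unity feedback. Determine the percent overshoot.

4.64%

From 1 + K_pP(s) = 0: s² + 1.7s + 1.478 = 0 ⇒ ω_n = 1.216, ζ = 0.6991.
%OS = 100·exp(−πζ/√(1−ζ²)) = 100·exp(−π·0.6991/√0.5113) = 4.64%.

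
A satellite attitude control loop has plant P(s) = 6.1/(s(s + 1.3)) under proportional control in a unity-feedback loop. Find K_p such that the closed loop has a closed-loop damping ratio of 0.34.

K_p = 0.599

Closed-loop characteristic equation: s² + 1.3s + K_p·6.1 = 0.
So ω_n = √(6.1K_p) and 2ζω_n = 1.3, giving ζ = 1.3/(2√(6.1K_p)).
Setting ζ = 0.34: √(6.1K_p) = 1.3/(2·0.34) = 1.912, so K_p = 3.655/6.1 = 0.599.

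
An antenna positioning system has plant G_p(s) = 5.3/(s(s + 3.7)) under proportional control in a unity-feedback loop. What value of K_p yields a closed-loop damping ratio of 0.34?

K_p = 5.59

Closed-loop characteristic equation: s² + 3.7s + K_p·5.3 = 0.
So ω_n = √(5.3K_p) and 2ζω_n = 3.7, giving ζ = 3.7/(2√(5.3K_p)).
Setting ζ = 0.34: √(5.3K_p) = 3.7/(2·0.34) = 5.441, so K_p = 29.61/5.3 = 5.59.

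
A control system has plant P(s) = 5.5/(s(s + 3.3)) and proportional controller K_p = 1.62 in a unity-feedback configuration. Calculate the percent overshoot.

12.4%

From 1 + K_pP(s) = 0: s² + 3.3s + 8.91 = 0 ⇒ ω_n = 2.985, ζ = 0.5528.
%OS = 100·exp(−πζ/√(1−ζ²)) = 100·exp(−π·0.5528/√0.6944) = 12.4%.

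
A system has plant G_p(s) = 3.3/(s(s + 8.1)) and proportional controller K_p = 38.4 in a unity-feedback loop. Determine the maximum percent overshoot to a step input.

Closed-loop characteristic equation: s² + 8.1s + 126.7 = 0, so ω_n = 11.26 rad/s and ζ = 8.1/(2·11.26) = 0.3598.
%OS = 100·exp(−πζ/√(1−ζ²)) = 100·exp(−π·0.3598/√0.8706) = 29.8%.

29.8%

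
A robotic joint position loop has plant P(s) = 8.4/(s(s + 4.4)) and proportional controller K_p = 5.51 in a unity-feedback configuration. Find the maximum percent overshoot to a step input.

The closed-loop denominator s² + 4.4s + 46.28 gives ω_n = √46.28 = 6.803 and ζ = 4.4/(2ω_n) = 0.3234.
%OS = 100·exp(−πζ/√(1−ζ²)) = 100·exp(−π·0.3234/√0.8954) = 34.2%.

34.2%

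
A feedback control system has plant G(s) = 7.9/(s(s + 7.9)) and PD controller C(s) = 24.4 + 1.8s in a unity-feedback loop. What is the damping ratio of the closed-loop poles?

ζ = 0.797

Forward path: (24.4 + 1.8s)·7.9/(s(s+7.9)). The closed-loop characteristic equation is s² + (7.9 + 7.9·1.8)s + 7.9·24.4 = 0.
That is s² + 22.12s + 192.8 = 0, so ω_n = 13.88 rad/s and ζ = 22.12/(2·13.88) = 0.7966.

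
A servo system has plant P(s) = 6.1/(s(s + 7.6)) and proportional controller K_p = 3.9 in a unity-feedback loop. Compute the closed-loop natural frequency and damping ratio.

ω_n = 4.88 rad/s, ζ = 0.779

With unity feedback the closed-loop characteristic equation is s² + 7.6s + 3.9·6.1 = s² + 7.6s + 23.79 = 0.
So ω_n² = 23.79 ⇒ ω_n = 4.877 rad/s, and ζ = 7.6/(2ω_n) = 0.779.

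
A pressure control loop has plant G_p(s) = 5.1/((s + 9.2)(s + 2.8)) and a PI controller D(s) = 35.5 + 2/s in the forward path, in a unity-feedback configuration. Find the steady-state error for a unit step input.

0

The open loop D(s)G_p(s) has a pole at the origin (type 1), so the static position error constant is infinite and e_ss = 1/(1+∞) = 0.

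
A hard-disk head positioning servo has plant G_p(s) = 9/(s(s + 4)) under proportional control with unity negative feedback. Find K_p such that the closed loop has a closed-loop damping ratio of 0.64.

Closed-loop characteristic equation: s² + 4s + K_p·9 = 0.
So ω_n = √(9K_p) and 2ζω_n = 4, giving ζ = 4/(2√(9K_p)).
Setting ζ = 0.64: √(9K_p) = 4/(2·0.64) = 3.125, so K_p = 9.766/9 = 1.09.

K_p = 1.09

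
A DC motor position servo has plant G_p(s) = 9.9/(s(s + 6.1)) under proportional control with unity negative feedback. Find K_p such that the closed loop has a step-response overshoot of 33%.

K_p = 8.48

From %OS = 100·exp(−πζ/√(1−ζ²)) = 33%, ζ = −ln(0.33)/√(π²+ln²(0.33)) = 0.3328.
Characteristic equation s² + 6.1s + 9.9K_p = 0 gives ζ = 6.1/(2√(9.9K_p)).
Setting ζ = 0.3328: √(9.9K_p) = 6.1/(2·0.3328) = 9.165, so K_p = 84/9.9 = 8.48.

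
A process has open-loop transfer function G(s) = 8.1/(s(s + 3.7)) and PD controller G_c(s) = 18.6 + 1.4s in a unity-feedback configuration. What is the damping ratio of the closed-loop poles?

Forward path: (18.6 + 1.4s)·8.1/(s(s+3.7)). The closed-loop characteristic equation is s² + (3.7 + 8.1·1.4)s + 8.1·18.6 = 0.
That is s² + 15.04s + 150.7 = 0, so ω_n = 12.27 rad/s and ζ = 15.04/(2·12.27) = 0.6127.

ζ = 0.613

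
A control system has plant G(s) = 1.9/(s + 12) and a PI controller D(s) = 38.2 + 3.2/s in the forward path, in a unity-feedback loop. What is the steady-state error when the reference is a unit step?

0

The open loop D(s)G(s) has a pole at the origin (type 1), so the static position error constant is infinite and e_ss = 1/(1+∞) = 0.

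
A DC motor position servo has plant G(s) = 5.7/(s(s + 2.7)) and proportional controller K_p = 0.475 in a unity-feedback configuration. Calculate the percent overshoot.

1.1%

From 1 + K_pG(s) = 0: s² + 2.7s + 2.708 = 0 ⇒ ω_n = 1.645, ζ = 0.8204.
%OS = 100·exp(−πζ/√(1−ζ²)) = 100·exp(−π·0.8204/√0.3269) = 1.1%.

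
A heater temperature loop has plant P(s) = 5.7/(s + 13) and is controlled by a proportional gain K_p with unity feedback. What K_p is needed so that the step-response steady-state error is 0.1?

K_p = 20.5

Steady-state error for a unit step on this type-0 loop is 1/(1 + K_p·P(0)).
P(0) = 0.4385. Require 1/(1 + K_p·0.4385) = 0.1, so 1 + 0.4385·K_p = 10.
K_p = (10 − 1)/0.4385 = 20.5.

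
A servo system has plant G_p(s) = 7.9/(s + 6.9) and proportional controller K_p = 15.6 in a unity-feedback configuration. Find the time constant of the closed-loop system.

Closed-loop transfer function: T(s) = K_p·G_p(s)/(1 + K_p·G_p(s)) = 123.2/(s + 6.9 + 123.2) = 123.2/(s + 130.1).
Time constant τ = 1/130.1 = 0.00768 s.

τ = 0.00768 s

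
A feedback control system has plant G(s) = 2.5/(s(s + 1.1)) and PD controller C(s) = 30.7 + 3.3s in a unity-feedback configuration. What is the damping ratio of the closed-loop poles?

ζ = 0.534

Forward path: (30.7 + 3.3s)·2.5/(s(s+1.1)). The closed-loop characteristic equation is s² + (1.1 + 2.5·3.3)s + 2.5·30.7 = 0.
That is s² + 9.35s + 76.75 = 0, so ω_n = 8.761 rad/s and ζ = 9.35/(2·8.761) = 0.5336.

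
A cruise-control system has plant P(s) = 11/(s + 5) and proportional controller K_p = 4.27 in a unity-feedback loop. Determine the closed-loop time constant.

τ = 0.0192 s

Closed-loop transfer function: T(s) = K_p·P(s)/(1 + K_p·P(s)) = 46.97/(s + 5 + 46.97) = 46.97/(s + 51.97).
Time constant τ = 1/51.97 = 0.0192 s.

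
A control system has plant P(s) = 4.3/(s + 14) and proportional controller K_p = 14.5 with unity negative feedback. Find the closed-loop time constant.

Closed-loop transfer function: T(s) = K_p·P(s)/(1 + K_p·P(s)) = 62.35/(s + 14 + 62.35) = 62.35/(s + 76.35).
Time constant τ = 1/76.35 = 0.0131 s.

τ = 0.0131 s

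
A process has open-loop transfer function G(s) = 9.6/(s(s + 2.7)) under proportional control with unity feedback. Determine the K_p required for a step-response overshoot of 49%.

From %OS = 100·exp(−πζ/√(1−ζ²)) = 49%, ζ = −ln(0.49)/√(π²+ln²(0.49)) = 0.2214.
Characteristic equation s² + 2.7s + 9.6K_p = 0 gives ζ = 2.7/(2√(9.6K_p)).
Setting ζ = 0.2214: √(9.6K_p) = 2.7/(2·0.2214) = 6.097, so K_p = 37.17/9.6 = 3.87.

K_p = 3.87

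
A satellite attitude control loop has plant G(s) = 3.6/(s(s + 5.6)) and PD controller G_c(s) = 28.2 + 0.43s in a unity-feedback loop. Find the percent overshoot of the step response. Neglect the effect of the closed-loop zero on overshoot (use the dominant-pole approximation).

30.4%

Forward path: (28.2 + 0.43s)·3.6/(s(s+5.6)). The closed-loop characteristic equation is s² + (5.6 + 3.6·0.43)s + 3.6·28.2 = 0.
That is s² + 7.148s + 101.5 = 0, so ω_n = 10.08 rad/s and ζ = 7.148/(2·10.08) = 0.3547.
%OS = 100·exp(−πζ/√(1−ζ²)) = 30.4%.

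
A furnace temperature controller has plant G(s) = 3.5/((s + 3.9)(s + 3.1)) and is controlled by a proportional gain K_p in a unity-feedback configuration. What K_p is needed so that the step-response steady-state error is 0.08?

K_p = 39.7

For a type-0 loop with proportional control, e_ss = 1/(1 + K_p·G(0)).
G(0) = 0.2895. Require 1/(1 + K_p·0.2895) = 0.08, so 1 + 0.2895·K_p = 12.5.
K_p = (12.5 − 1)/0.2895 = 39.7.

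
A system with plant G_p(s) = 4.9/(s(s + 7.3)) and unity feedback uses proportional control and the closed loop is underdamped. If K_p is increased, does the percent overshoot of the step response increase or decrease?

increase

Characteristic equation s² + 7.3s + K_p·4.9 = 0: raising K_p raises ω_n while 2ζω_n = 7.3 is fixed, so ζ falls and overshoot grows.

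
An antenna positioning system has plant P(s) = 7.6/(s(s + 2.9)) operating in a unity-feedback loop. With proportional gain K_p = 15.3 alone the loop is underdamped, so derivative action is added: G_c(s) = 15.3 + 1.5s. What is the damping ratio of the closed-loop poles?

Forward path: (15.3 + 1.5s)·7.6/(s(s+2.9)). The closed-loop characteristic equation is s² + (2.9 + 7.6·1.5)s + 7.6·15.3 = 0.
That is s² + 14.3s + 116.3 = 0, so ω_n = 10.78 rad/s and ζ = 14.3/(2·10.78) = 0.6631.

ζ = 0.663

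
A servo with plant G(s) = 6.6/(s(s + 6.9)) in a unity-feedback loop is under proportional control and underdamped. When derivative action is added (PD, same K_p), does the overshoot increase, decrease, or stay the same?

decrease

With PD the characteristic equation becomes s² + (a + K·K_d)s + K·K_p = 0; the damping term grows, ζ rises, overshoot falls.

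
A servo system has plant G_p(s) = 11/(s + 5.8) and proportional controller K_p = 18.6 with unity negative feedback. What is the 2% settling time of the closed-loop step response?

Closed-loop transfer function: T(s) = K_p·G_p(s)/(1 + K_p·G_p(s)) = 204.6/(s + 5.8 + 204.6) = 204.6/(s + 210.4).
Time constant τ = 1/210.4 = 0.004753 s, so the 2% settling time is about 4τ = 0.019 s.

T_s ≈ 0.019 s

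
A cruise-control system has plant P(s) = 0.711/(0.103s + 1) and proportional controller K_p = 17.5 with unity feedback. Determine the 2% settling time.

Closed loop: T(s) = K_p·P/(1+K_p·P) = 12.44/(0.103s + 1 + 12.44), with pole at s = −(1 + 12.44)/0.103 = −130.5.
τ = 1/130.5 = 0.007662 s, so 2% settling time ≈ 4τ = 0.0306 s.

T_s ≈ 0.0306 s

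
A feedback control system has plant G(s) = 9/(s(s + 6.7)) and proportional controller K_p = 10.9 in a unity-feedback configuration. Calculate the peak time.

T_p = 0.337 s

From 1 + K_pG(s) = 0: s² + 6.7s + 98.1 = 0 ⇒ ω_n = 9.905, ζ = 0.3382.
Damped frequency ω_d = ω_n√(1−ζ²) = 9.321 rad/s, so peak time T_p = π/ω_d = 0.337 s.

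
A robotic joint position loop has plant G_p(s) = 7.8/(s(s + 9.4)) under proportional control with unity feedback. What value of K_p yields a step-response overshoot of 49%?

K_p = 57.8

From %OS = 100·exp(−πζ/√(1−ζ²)) = 49%, ζ = −ln(0.49)/√(π²+ln²(0.49)) = 0.2214.
Characteristic equation s² + 9.4s + 7.8K_p = 0 gives ζ = 9.4/(2√(7.8K_p)).
Setting ζ = 0.2214: √(7.8K_p) = 9.4/(2·0.2214) = 21.23, so K_p = 450.5/7.8 = 57.8.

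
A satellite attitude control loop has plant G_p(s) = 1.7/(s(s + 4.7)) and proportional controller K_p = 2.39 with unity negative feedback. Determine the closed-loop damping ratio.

ζ = 1.17

1 + K_p·G_p(s) = 0 gives s² + 4.7s + 4.063 = 0.
So ω_n² = 4.063 ⇒ ω_n = 2.016 rad/s, and ζ = 4.7/(2ω_n) = 1.17.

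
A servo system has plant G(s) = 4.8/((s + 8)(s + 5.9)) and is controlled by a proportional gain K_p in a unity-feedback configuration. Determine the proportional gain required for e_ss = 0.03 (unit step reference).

K_p = 318

The loop is type 0, so e_ss(step) = 1/(1 + K_pos) with K_pos = K_p·G(0).
G(0) = 0.1017. Require 1/(1 + K_p·0.1017) = 0.03, so 1 + 0.1017·K_p = 33.33.
K_p = (33.33 − 1)/0.1017 = 318.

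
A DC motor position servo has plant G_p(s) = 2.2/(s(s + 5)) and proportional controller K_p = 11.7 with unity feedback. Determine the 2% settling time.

Closed-loop characteristic equation: s² + 5s + 25.74 = 0, so ω_n = 5.073 rad/s and ζ = 5/(2·5.073) = 0.4928.
2% settling time T_s ≈ 4/(ζω_n) = 4/2.5 = 1.6 s.

T_s ≈ 1.6 s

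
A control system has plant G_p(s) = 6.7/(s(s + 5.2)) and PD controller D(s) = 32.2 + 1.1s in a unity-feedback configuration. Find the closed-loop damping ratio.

Forward path: (32.2 + 1.1s)·6.7/(s(s+5.2)). The closed-loop characteristic equation is s² + (5.2 + 6.7·1.1)s + 6.7·32.2 = 0.
That is s² + 12.57s + 215.7 = 0, so ω_n = 14.69 rad/s and ζ = 12.57/(2·14.69) = 0.4279.

ζ = 0.428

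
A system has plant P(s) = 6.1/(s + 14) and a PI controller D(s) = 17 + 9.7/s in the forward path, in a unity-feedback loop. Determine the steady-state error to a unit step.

0

The open loop D(s)P(s) has a pole at the origin (type 1), so the static position error constant is infinite and e_ss = 1/(1+∞) = 0.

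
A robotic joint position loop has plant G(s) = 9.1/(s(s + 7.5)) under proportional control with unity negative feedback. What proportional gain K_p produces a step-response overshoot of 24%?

From %OS = 100·exp(−πζ/√(1−ζ²)) = 24%, ζ = −ln(0.24)/√(π²+ln²(0.24)) = 0.4136.
Characteristic equation s² + 7.5s + 9.1K_p = 0 gives ζ = 7.5/(2√(9.1K_p)).
Setting ζ = 0.4136: √(9.1K_p) = 7.5/(2·0.4136) = 9.067, so K_p = 82.21/9.1 = 9.03.

K_p = 9.03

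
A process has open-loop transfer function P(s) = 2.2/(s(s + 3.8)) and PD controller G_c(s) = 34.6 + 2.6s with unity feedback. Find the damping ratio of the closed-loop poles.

Forward path: (34.6 + 2.6s)·2.2/(s(s+3.8)). The closed-loop characteristic equation is s² + (3.8 + 2.2·2.6)s + 2.2·34.6 = 0.
That is s² + 9.52s + 76.12 = 0, so ω_n = 8.725 rad/s and ζ = 9.52/(2·8.725) = 0.5456.

ζ = 0.546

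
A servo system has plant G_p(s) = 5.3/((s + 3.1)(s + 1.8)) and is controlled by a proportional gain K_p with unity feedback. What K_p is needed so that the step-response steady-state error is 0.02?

For a type-0 loop with proportional control, e_ss = 1/(1 + K_p·G_p(0)).
G_p(0) = 0.9498. Require 1/(1 + K_p·0.9498) = 0.02, so 1 + 0.9498·K_p = 50.
K_p = (50 − 1)/0.9498 = 51.6.

K_p = 51.6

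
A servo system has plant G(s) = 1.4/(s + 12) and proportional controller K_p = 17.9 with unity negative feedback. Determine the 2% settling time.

T_s ≈ 0.108 s

Closed-loop transfer function: T(s) = K_p·G(s)/(1 + K_p·G(s)) = 25.06/(s + 12 + 25.06) = 25.06/(s + 37.06).
Time constant τ = 1/37.06 = 0.02698 s, so the 2% settling time is about 4τ = 0.108 s.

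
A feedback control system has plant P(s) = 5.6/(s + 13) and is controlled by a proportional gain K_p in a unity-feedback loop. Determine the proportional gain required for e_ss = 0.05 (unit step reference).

Steady-state error for a unit step on this type-0 loop is 1/(1 + K_p·P(0)).
P(0) = 0.4308. Require 1/(1 + K_p·0.4308) = 0.05, so 1 + 0.4308·K_p = 20.
K_p = (20 − 1)/0.4308 = 44.1.

K_p = 44.1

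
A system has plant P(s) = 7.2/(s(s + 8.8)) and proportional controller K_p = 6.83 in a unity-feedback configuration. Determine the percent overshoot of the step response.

7.95%

From 1 + K_pP(s) = 0: s² + 8.8s + 49.18 = 0 ⇒ ω_n = 7.013, ζ = 0.6274.
%OS = 100·exp(−πζ/√(1−ζ²)) = 100·exp(−π·0.6274/√0.6063) = 7.95%.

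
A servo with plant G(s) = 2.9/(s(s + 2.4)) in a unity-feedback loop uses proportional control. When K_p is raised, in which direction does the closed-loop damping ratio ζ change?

ζ = 2.4/(2√(2.9K_p)); increasing K_p raises the denominator, so ζ falls.

decrease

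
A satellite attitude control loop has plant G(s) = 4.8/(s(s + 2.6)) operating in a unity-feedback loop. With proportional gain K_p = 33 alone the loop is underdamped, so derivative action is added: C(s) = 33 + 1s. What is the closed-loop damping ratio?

Forward path: (33 + 1s)·4.8/(s(s+2.6)). The closed-loop characteristic equation is s² + (2.6 + 4.8·1)s + 4.8·33 = 0.
That is s² + 7.4s + 158.4 = 0, so ω_n = 12.59 rad/s and ζ = 7.4/(2·12.59) = 0.294.

ζ = 0.294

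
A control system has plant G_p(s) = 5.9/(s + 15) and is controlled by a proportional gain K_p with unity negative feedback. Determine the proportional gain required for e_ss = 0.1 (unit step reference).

Steady-state error for a unit step on this type-0 loop is 1/(1 + K_p·G_p(0)).
G_p(0) = 0.3933. Require 1/(1 + K_p·0.3933) = 0.1, so 1 + 0.3933·K_p = 10.
K_p = (10 − 1)/0.3933 = 22.9.

K_p = 22.9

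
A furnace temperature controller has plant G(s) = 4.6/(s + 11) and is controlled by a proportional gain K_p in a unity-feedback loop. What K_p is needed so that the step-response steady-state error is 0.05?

Steady-state error for a unit step on this type-0 loop is 1/(1 + K_p·G(0)).
G(0) = 0.4182. Require 1/(1 + K_p·0.4182) = 0.05, so 1 + 0.4182·K_p = 20.
K_p = (20 − 1)/0.4182 = 45.4.

K_p = 45.4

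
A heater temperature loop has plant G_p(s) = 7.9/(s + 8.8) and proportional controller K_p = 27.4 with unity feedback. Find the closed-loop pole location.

Closed-loop transfer function: T(s) = K_p·G_p(s)/(1 + K_p·G_p(s)) = 216.5/(s + 8.8 + 216.5) = 216.5/(s + 225.3).
The closed-loop pole is at s = −225.3.

s = -225.3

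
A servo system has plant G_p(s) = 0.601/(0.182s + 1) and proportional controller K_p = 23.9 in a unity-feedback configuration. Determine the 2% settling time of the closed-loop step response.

Closed loop: T(s) = K_p·G_p/(1+K_p·G_p) = 14.36/(0.182s + 1 + 14.36), with pole at s = −(1 + 14.36)/0.182 = −84.42.
τ = 1/84.42 = 0.01185 s, so 2% settling time ≈ 4τ = 0.0474 s.

T_s ≈ 0.0474 s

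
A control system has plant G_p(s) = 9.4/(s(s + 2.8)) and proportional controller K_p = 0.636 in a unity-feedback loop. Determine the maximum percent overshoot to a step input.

11.1%

From 1 + K_pG_p(s) = 0: s² + 2.8s + 5.978 = 0 ⇒ ω_n = 2.445, ζ = 0.5726.
%OS = 100·exp(−πζ/√(1−ζ²)) = 100·exp(−π·0.5726/√0.6722) = 11.1%.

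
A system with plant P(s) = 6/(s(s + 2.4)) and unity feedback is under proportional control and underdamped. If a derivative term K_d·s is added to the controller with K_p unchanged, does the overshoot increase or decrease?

With PD the characteristic equation becomes s² + (a + K·K_d)s + K·K_p = 0; the damping term grows, ζ rises, overshoot falls.

decrease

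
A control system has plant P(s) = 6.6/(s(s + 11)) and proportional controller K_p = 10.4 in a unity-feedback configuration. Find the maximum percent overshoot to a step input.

6.15%

From 1 + K_pP(s) = 0: s² + 11s + 68.64 = 0 ⇒ ω_n = 8.285, ζ = 0.6639.
%OS = 100·exp(−πζ/√(1−ζ²)) = 100·exp(−π·0.6639/√0.5593) = 6.15%.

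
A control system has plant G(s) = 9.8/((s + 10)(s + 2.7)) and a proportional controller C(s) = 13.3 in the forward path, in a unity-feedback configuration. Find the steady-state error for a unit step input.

The loop is type 0. Static position error constant K_pos = C(0)·G(0) = 13.3·0.363 = 4.827.
Steady-state error to a unit step: e_ss = 1/(1+K_pos) = 1/5.827 = 0.172.

0.172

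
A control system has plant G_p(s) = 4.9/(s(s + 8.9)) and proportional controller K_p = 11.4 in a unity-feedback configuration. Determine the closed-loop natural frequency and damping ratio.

With unity feedback the closed-loop characteristic equation is s² + 8.9s + 11.4·4.9 = s² + 8.9s + 55.86 = 0.
So ω_n² = 55.86 ⇒ ω_n = 7.474 rad/s, and ζ = 8.9/(2ω_n) = 0.595.

ω_n = 7.47 rad/s, ζ = 0.595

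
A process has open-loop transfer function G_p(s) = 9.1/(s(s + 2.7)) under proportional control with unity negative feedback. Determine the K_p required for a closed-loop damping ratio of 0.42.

Closed-loop characteristic equation: s² + 2.7s + K_p·9.1 = 0.
So ω_n = √(9.1K_p) and 2ζω_n = 2.7, giving ζ = 2.7/(2√(9.1K_p)).
Setting ζ = 0.42: √(9.1K_p) = 2.7/(2·0.42) = 3.214, so K_p = 10.33/9.1 = 1.14.

K_p = 1.14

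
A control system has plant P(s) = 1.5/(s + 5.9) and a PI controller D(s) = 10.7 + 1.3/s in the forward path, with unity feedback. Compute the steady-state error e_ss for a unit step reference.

The open loop D(s)P(s) has a pole at the origin (type 1), so the static position error constant is infinite and e_ss = 1/(1+∞) = 0.

0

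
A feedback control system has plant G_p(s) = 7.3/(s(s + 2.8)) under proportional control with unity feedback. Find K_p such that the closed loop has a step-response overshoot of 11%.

From %OS = 100·exp(−πζ/√(1−ζ²)) = 11%, ζ = −ln(0.11)/√(π²+ln²(0.11)) = 0.5749.
Characteristic equation s² + 2.8s + 7.3K_p = 0 gives ζ = 2.8/(2√(7.3K_p)).
Setting ζ = 0.5749: √(7.3K_p) = 2.8/(2·0.5749) = 2.435, so K_p = 5.93/7.3 = 0.812.

K_p = 0.812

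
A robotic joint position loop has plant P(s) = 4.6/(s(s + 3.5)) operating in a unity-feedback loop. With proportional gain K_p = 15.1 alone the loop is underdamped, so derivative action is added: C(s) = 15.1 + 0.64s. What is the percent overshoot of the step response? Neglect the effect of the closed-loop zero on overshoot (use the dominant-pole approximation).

Forward path: (15.1 + 0.64s)·4.6/(s(s+3.5)). The closed-loop characteristic equation is s² + (3.5 + 4.6·0.64)s + 4.6·15.1 = 0.
That is s² + 6.444s + 69.46 = 0, so ω_n = 8.334 rad/s and ζ = 6.444/(2·8.334) = 0.3866.
%OS = 100·exp(−πζ/√(1−ζ²)) = 26.8%.

26.8%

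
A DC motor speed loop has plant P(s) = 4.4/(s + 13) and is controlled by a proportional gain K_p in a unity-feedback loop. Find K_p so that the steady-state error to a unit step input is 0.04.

K_p = 70.9

The loop is type 0, so e_ss(step) = 1/(1 + K_pos) with K_pos = K_p·P(0).
P(0) = 0.3385. Require 1/(1 + K_p·0.3385) = 0.04, so 1 + 0.3385·K_p = 25.
K_p = (25 − 1)/0.3385 = 70.9.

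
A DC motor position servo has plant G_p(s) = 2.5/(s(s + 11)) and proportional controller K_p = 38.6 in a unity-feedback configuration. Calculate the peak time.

From 1 + K_pG_p(s) = 0: s² + 11s + 96.5 = 0 ⇒ ω_n = 9.823, ζ = 0.5599.
Damped frequency ω_d = ω_n√(1−ζ²) = 8.139 rad/s, so peak time T_p = π/ω_d = 0.386 s.

T_p = 0.386 s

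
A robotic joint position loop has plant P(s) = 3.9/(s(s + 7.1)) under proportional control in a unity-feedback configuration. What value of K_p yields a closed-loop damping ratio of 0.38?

K_p = 22.4

Closed-loop characteristic equation: s² + 7.1s + K_p·3.9 = 0.
So ω_n = √(3.9K_p) and 2ζω_n = 7.1, giving ζ = 7.1/(2√(3.9K_p)).
Setting ζ = 0.38: √(3.9K_p) = 7.1/(2·0.38) = 9.342, so K_p = 87.27/3.9 = 22.4.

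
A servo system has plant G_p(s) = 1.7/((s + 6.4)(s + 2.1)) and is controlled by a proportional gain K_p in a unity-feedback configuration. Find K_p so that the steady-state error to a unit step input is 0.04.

K_p = 190

For a type-0 loop with proportional control, e_ss = 1/(1 + K_p·G_p(0)).
G_p(0) = 0.1265. Require 1/(1 + K_p·0.1265) = 0.04, so 1 + 0.1265·K_p = 25.
K_p = (25 − 1)/0.1265 = 190.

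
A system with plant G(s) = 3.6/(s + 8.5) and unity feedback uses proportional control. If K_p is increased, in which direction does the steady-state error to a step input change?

decrease

The position error constant K_pos = K_p·G(0) grows with K_p, and e_ss = 1/(1+K_pos) falls.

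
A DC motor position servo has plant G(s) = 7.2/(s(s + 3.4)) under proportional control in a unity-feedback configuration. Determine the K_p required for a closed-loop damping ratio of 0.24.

Closed-loop characteristic equation: s² + 3.4s + K_p·7.2 = 0.
So ω_n = √(7.2K_p) and 2ζω_n = 3.4, giving ζ = 3.4/(2√(7.2K_p)).
Setting ζ = 0.24: √(7.2K_p) = 3.4/(2·0.24) = 7.083, so K_p = 50.17/7.2 = 6.97.

K_p = 6.97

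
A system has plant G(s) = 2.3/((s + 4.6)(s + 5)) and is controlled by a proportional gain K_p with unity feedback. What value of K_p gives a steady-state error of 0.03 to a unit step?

K_p = 323

The loop is type 0, so e_ss(step) = 1/(1 + K_pos) with K_pos = K_p·G(0).
G(0) = 0.1. Require 1/(1 + K_p·0.1) = 0.03, so 1 + 0.1·K_p = 33.33.
K_p = (33.33 − 1)/0.1 = 323.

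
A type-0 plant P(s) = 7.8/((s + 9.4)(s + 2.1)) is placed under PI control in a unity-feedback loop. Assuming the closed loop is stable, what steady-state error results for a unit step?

0

The PI controller's integrator makes the forward path type 1, so e_ss to a step is zero.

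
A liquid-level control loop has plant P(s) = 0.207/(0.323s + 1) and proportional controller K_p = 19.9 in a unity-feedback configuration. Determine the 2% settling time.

T_s ≈ 0.252 s

Closed loop: T(s) = K_p·P/(1+K_p·P) = 4.119/(0.323s + 1 + 4.119), with pole at s = −(1 + 4.119)/0.323 = −15.85.
τ = 1/15.85 = 0.06309 s, so 2% settling time ≈ 4τ = 0.252 s.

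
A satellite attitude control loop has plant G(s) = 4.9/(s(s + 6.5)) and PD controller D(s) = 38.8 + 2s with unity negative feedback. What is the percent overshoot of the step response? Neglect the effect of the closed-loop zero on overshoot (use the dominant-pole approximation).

Forward path: (38.8 + 2s)·4.9/(s(s+6.5)). The closed-loop characteristic equation is s² + (6.5 + 4.9·2)s + 4.9·38.8 = 0.
That is s² + 16.3s + 190.1 = 0, so ω_n = 13.79 rad/s and ζ = 16.3/(2·13.79) = 0.5911.
%OS = 100·exp(−πζ/√(1−ζ²)) = 10%.

10%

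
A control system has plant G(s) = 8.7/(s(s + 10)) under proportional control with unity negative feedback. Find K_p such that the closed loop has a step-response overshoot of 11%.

From %OS = 100·exp(−πζ/√(1−ζ²)) = 11%, ζ = −ln(0.11)/√(π²+ln²(0.11)) = 0.5749.
Characteristic equation s² + 10s + 8.7K_p = 0 gives ζ = 10/(2√(8.7K_p)).
Setting ζ = 0.5749: √(8.7K_p) = 10/(2·0.5749) = 8.697, so K_p = 75.64/8.7 = 8.69.

K_p = 8.69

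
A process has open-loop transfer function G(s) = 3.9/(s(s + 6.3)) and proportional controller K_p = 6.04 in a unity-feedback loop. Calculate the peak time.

T_p = 0.851 s

From 1 + K_pG(s) = 0: s² + 6.3s + 23.56 = 0 ⇒ ω_n = 4.853, ζ = 0.649.
Damped frequency ω_d = ω_n√(1−ζ²) = 3.692 rad/s, so peak time T_p = π/ω_d = 0.851 s.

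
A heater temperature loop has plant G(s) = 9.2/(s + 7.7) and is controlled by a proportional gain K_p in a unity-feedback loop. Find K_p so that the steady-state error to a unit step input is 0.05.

K_p = 15.9

The loop is type 0, so e_ss(step) = 1/(1 + K_pos) with K_pos = K_p·G(0).
G(0) = 1.195. Require 1/(1 + K_p·1.195) = 0.05, so 1 + 1.195·K_p = 20.
K_p = (20 − 1)/1.195 = 15.9.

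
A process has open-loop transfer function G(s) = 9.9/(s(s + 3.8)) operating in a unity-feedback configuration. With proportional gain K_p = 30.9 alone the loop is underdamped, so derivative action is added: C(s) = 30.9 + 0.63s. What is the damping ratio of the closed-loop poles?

Forward path: (30.9 + 0.63s)·9.9/(s(s+3.8)). The closed-loop characteristic equation is s² + (3.8 + 9.9·0.63)s + 9.9·30.9 = 0.
That is s² + 10.04s + 305.9 = 0, so ω_n = 17.49 rad/s and ζ = 10.04/(2·17.49) = 0.2869.

ζ = 0.287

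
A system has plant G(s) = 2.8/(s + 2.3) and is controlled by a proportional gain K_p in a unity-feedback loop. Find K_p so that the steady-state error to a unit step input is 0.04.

The loop is type 0, so e_ss(step) = 1/(1 + K_pos) with K_pos = K_p·G(0).
G(0) = 1.217. Require 1/(1 + K_p·1.217) = 0.04, so 1 + 1.217·K_p = 25.
K_p = (25 − 1)/1.217 = 19.7.

K_p = 19.7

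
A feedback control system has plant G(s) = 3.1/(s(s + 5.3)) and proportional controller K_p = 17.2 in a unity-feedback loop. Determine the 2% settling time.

T_s ≈ 1.51 s

From 1 + K_pG(s) = 0: s² + 5.3s + 53.32 = 0 ⇒ ω_n = 7.302, ζ = 0.3629.
2% settling time T_s ≈ 4/(ζω_n) = 4/2.65 = 1.51 s.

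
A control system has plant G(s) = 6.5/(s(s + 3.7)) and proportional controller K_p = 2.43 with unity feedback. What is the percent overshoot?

The closed-loop denominator s² + 3.7s + 15.8 gives ω_n = √15.8 = 3.974 and ζ = 3.7/(2ω_n) = 0.4655.
%OS = 100·exp(−πζ/√(1−ζ²)) = 100·exp(−π·0.4655/√0.7833) = 19.2%.

19.2%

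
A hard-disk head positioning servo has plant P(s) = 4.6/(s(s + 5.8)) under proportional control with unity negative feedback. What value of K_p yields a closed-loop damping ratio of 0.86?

K_p = 2.47

Closed-loop characteristic equation: s² + 5.8s + K_p·4.6 = 0.
So ω_n = √(4.6K_p) and 2ζω_n = 5.8, giving ζ = 5.8/(2√(4.6K_p)).
Setting ζ = 0.86: √(4.6K_p) = 5.8/(2·0.86) = 3.372, so K_p = 11.37/4.6 = 2.47.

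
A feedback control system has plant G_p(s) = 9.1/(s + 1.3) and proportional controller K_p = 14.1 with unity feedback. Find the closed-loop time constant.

Closed-loop transfer function: T(s) = K_p·G_p(s)/(1 + K_p·G_p(s)) = 128.3/(s + 1.3 + 128.3) = 128.3/(s + 129.6).
Time constant τ = 1/129.6 = 0.00772 s.

τ = 0.00772 s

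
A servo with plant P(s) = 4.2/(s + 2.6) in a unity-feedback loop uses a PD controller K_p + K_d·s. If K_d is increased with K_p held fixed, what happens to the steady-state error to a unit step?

At s = 0 the derivative term contributes nothing: C(0) = K_p regardless of K_d, so K_pos = K_p·P(0) and e_ss are unchanged.

unchanged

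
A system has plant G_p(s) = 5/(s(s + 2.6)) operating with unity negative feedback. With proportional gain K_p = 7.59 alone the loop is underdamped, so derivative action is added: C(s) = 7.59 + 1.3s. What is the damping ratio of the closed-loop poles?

ζ = 0.739

Forward path: (7.59 + 1.3s)·5/(s(s+2.6)). The closed-loop characteristic equation is s² + (2.6 + 5·1.3)s + 5·7.59 = 0.
That is s² + 9.1s + 37.95 = 0, so ω_n = 6.16 rad/s and ζ = 9.1/(2·6.16) = 0.7386.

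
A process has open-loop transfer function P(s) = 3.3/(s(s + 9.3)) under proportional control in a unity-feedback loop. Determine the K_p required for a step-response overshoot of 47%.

K_p = 120

From %OS = 100·exp(−πζ/√(1−ζ²)) = 47%, ζ = −ln(0.47)/√(π²+ln²(0.47)) = 0.2337.
Characteristic equation s² + 9.3s + 3.3K_p = 0 gives ζ = 9.3/(2√(3.3K_p)).
Setting ζ = 0.2337: √(3.3K_p) = 9.3/(2·0.2337) = 19.9, so K_p = 396/3.3 = 120.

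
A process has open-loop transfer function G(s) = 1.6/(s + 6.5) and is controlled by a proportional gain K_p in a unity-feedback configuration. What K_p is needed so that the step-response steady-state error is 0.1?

K_p = 36.6

For a type-0 loop with proportional control, e_ss = 1/(1 + K_p·G(0)).
G(0) = 0.2462. Require 1/(1 + K_p·0.2462) = 0.1, so 1 + 0.2462·K_p = 10.
K_p = (10 − 1)/0.2462 = 36.6.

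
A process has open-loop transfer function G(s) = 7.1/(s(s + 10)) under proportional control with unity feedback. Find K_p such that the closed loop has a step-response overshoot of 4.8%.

From %OS = 100·exp(−πζ/√(1−ζ²)) = 4.8%, ζ = −ln(0.048)/√(π²+ln²(0.048)) = 0.695.
Characteristic equation s² + 10s + 7.1K_p = 0 gives ζ = 10/(2√(7.1K_p)).
Setting ζ = 0.695: √(7.1K_p) = 10/(2·0.695) = 7.194, so K_p = 51.76/7.1 = 7.29.

K_p = 7.29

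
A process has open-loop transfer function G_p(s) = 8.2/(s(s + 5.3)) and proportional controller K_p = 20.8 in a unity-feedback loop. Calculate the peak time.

T_p = 0.246 s

From 1 + K_pG_p(s) = 0: s² + 5.3s + 170.6 = 0 ⇒ ω_n = 13.06, ζ = 0.2029.
Damped frequency ω_d = ω_n√(1−ζ²) = 12.79 rad/s, so peak time T_p = π/ω_d = 0.246 s.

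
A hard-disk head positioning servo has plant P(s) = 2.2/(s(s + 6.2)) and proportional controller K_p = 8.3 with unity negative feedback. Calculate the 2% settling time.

Closed-loop characteristic equation: s² + 6.2s + 18.26 = 0, so ω_n = 4.273 rad/s and ζ = 6.2/(2·4.273) = 0.7255.
2% settling time T_s ≈ 4/(ζω_n) = 4/3.1 = 1.29 s.

T_s ≈ 1.29 s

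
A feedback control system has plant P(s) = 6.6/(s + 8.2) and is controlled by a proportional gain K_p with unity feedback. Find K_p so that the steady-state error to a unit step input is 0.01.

K_p = 123

The loop is type 0, so e_ss(step) = 1/(1 + K_pos) with K_pos = K_p·P(0).
P(0) = 0.8049. Require 1/(1 + K_p·0.8049) = 0.01, so 1 + 0.8049·K_p = 100.
K_p = (100 − 1)/0.8049 = 123.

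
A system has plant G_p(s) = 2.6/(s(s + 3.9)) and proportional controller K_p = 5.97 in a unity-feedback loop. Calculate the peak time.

Closed-loop characteristic equation: s² + 3.9s + 15.52 = 0, so ω_n = 3.94 rad/s and ζ = 3.9/(2·3.94) = 0.4949.
Damped frequency ω_d = ω_n√(1−ζ²) = 3.423 rad/s, so peak time T_p = π/ω_d = 0.918 s.

T_p = 0.918 s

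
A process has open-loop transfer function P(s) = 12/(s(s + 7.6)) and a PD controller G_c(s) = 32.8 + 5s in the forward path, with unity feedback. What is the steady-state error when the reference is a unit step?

The open loop G_c(s)P(s) has a pole at the origin (type 1), so the static position error constant is infinite and e_ss = 1/(1+∞) = 0.

0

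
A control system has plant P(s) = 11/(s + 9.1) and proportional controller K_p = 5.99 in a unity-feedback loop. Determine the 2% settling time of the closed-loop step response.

T_s ≈ 0.0533 s

Closed-loop transfer function: T(s) = K_p·P(s)/(1 + K_p·P(s)) = 65.89/(s + 9.1 + 65.89) = 65.89/(s + 74.99).
Time constant τ = 1/74.99 = 0.01334 s, so the 2% settling time is about 4τ = 0.0533 s.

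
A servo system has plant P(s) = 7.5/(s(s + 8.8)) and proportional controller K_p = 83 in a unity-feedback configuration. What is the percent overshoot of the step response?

The closed-loop denominator s² + 8.8s + 622.5 gives ω_n = √622.5 = 24.95 and ζ = 8.8/(2ω_n) = 0.1764.
%OS = 100·exp(−πζ/√(1−ζ²)) = 100·exp(−π·0.1764/√0.9689) = 57%.

57%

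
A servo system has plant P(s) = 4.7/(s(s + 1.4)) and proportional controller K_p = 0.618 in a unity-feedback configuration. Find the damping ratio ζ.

ζ = 0.411

1 + K_p·P(s) = 0 gives s² + 1.4s + 2.905 = 0.
So ω_n² = 2.905 ⇒ ω_n = 1.704 rad/s, and ζ = 1.4/(2ω_n) = 0.411.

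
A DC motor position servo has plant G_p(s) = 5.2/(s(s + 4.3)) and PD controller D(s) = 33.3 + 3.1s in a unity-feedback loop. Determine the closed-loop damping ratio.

ζ = 0.776

Forward path: (33.3 + 3.1s)·5.2/(s(s+4.3)). The closed-loop characteristic equation is s² + (4.3 + 5.2·3.1)s + 5.2·33.3 = 0.
That is s² + 20.42s + 173.2 = 0, so ω_n = 13.16 rad/s and ζ = 20.42/(2·13.16) = 0.7759.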